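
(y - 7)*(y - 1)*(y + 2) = y^3 - 6*y^2 - 9*y + 14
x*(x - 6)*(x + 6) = x^3 - 36*x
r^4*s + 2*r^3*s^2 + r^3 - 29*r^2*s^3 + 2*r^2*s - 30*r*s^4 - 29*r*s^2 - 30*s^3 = (r - 5*s)*(r + s)*(r + 6*s)*(r*s + 1)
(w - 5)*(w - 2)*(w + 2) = w^3 - 5*w^2 - 4*w + 20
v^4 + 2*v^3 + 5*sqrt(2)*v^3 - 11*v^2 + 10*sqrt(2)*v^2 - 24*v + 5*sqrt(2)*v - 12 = (v + 1)^2*(v - sqrt(2))*(v + 6*sqrt(2))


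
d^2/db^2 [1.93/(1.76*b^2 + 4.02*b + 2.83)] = (-11.956736*b^2 - 27.310272*b + 1.93*(3.52*b + 4.02)*(7.04*b + 8.04) - 19.225888)/(1.76*b^2 + 4.02*b + 2.83)^3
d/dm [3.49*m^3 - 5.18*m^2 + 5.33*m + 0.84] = 10.47*m^2 - 10.36*m + 5.33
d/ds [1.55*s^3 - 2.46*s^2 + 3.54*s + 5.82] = 4.65*s^2 - 4.92*s + 3.54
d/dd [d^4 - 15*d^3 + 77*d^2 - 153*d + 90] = 4*d^3 - 45*d^2 + 154*d - 153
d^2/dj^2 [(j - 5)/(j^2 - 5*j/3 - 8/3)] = 6*((20 - 9*j)*(-3*j^2 + 5*j + 8) - (j - 5)*(6*j - 5)^2)/(-3*j^2 + 5*j + 8)^3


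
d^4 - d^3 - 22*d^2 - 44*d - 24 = (d - 6)*(d + 1)*(d + 2)^2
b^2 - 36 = (b - 6)*(b + 6)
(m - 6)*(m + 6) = m^2 - 36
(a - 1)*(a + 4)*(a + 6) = a^3 + 9*a^2 + 14*a - 24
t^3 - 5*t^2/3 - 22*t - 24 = (t - 6)*(t + 4/3)*(t + 3)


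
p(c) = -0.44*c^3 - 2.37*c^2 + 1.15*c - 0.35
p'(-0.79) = 4.07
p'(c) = -1.32*c^2 - 4.74*c + 1.15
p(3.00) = -30.11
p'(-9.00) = -63.11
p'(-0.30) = 2.45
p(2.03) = -11.46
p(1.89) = -9.61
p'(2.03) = -13.91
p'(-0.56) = 3.39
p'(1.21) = -6.52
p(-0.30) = -0.90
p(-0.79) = -2.52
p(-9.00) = 118.09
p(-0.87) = -2.85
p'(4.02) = -39.24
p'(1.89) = -12.52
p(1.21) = -3.21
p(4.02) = -62.61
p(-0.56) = -1.66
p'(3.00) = -24.95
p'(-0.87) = 4.27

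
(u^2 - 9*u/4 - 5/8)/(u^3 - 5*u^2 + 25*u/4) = (4*u + 1)/(2*u*(2*u - 5))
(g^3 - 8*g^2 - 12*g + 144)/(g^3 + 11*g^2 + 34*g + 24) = (g^2 - 12*g + 36)/(g^2 + 7*g + 6)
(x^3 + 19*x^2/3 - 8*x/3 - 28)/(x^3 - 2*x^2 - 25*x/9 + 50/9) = 3*(3*x^2 + 25*x + 42)/(9*x^2 - 25)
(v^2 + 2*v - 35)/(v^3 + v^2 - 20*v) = (v^2 + 2*v - 35)/(v*(v^2 + v - 20))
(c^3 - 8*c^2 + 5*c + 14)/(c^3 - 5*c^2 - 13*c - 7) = (c - 2)/(c + 1)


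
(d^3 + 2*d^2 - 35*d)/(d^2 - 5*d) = d + 7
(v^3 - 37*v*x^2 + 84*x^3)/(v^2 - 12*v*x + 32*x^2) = (-v^2 - 4*v*x + 21*x^2)/(-v + 8*x)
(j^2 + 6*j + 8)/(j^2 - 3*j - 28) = (j + 2)/(j - 7)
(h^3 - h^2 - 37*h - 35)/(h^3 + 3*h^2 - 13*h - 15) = (h - 7)/(h - 3)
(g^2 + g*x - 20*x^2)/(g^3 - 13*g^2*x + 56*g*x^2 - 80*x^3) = (g + 5*x)/(g^2 - 9*g*x + 20*x^2)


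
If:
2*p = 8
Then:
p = 4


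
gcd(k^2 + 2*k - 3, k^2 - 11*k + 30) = 1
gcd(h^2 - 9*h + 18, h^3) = 1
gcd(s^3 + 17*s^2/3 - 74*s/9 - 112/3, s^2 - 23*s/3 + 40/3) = s - 8/3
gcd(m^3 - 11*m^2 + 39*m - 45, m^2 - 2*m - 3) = m - 3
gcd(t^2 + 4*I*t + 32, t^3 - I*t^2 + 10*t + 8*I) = t - 4*I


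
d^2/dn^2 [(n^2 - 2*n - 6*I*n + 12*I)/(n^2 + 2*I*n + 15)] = (n^3*(-4 - 16*I) + n^2*(-90 + 72*I) + n*(36 + 540*I) + 90 - 336*I)/(n^6 + 6*I*n^5 + 33*n^4 + 172*I*n^3 + 495*n^2 + 1350*I*n + 3375)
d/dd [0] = 0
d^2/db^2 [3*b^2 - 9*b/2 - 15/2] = 6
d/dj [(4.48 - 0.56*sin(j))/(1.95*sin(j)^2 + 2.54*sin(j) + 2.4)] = (1.092*sin(j)^2 - 17.472*sin(j) - 12.7232)*cos(j)/(3.8025*sin(j)^4 + 9.906*sin(j)^3 + 15.8116*sin(j)^2 + 12.192*sin(j) + 5.76)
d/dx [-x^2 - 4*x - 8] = -2*x - 4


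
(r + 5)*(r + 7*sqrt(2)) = r^2 + 5*r + 7*sqrt(2)*r + 35*sqrt(2)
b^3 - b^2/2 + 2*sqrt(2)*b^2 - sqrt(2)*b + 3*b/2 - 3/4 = (b - 1/2)*(b + sqrt(2)/2)*(b + 3*sqrt(2)/2)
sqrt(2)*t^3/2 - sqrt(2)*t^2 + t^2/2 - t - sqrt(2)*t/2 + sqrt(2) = (t - 2)*(t - sqrt(2)/2)*(sqrt(2)*t/2 + 1)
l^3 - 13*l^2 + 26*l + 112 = (l - 8)*(l - 7)*(l + 2)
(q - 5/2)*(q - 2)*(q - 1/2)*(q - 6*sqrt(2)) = q^4 - 6*sqrt(2)*q^3 - 5*q^3 + 29*q^2/4 + 30*sqrt(2)*q^2 - 87*sqrt(2)*q/2 - 5*q/2 + 15*sqrt(2)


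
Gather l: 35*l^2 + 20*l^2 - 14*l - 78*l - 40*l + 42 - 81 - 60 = 55*l^2 - 132*l - 99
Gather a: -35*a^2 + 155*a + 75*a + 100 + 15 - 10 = -35*a^2 + 230*a + 105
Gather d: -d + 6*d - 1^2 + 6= 5*d + 5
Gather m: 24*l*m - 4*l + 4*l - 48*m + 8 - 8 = m*(24*l - 48)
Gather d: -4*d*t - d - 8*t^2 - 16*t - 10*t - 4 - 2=d*(-4*t - 1) - 8*t^2 - 26*t - 6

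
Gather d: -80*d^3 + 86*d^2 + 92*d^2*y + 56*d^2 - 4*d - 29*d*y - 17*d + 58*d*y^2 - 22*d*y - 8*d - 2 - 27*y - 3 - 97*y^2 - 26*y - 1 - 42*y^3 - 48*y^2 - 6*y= -80*d^3 + d^2*(92*y + 142) + d*(58*y^2 - 51*y - 29) - 42*y^3 - 145*y^2 - 59*y - 6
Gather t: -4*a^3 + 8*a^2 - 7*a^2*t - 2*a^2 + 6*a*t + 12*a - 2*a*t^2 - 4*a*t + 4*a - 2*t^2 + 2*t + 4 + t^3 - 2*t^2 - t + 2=-4*a^3 + 6*a^2 + 16*a + t^3 + t^2*(-2*a - 4) + t*(-7*a^2 + 2*a + 1) + 6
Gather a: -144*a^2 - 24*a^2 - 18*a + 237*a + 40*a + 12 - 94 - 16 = -168*a^2 + 259*a - 98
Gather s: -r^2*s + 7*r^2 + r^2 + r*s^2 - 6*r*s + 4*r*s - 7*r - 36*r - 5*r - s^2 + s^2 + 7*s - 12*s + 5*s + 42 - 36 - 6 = 8*r^2 + r*s^2 - 48*r + s*(-r^2 - 2*r)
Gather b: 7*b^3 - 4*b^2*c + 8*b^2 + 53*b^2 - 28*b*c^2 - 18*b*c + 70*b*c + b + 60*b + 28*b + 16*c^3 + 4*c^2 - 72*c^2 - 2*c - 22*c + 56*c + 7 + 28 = 7*b^3 + b^2*(61 - 4*c) + b*(-28*c^2 + 52*c + 89) + 16*c^3 - 68*c^2 + 32*c + 35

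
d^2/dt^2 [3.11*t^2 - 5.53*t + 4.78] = 6.22000000000000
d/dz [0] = 0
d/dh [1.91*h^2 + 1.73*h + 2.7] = 3.82*h + 1.73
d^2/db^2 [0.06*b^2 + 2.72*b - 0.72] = 0.120000000000000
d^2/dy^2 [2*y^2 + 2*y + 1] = 4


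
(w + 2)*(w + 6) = w^2 + 8*w + 12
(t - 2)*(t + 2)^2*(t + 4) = t^4 + 6*t^3 + 4*t^2 - 24*t - 32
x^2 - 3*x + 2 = (x - 2)*(x - 1)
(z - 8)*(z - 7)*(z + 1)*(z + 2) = z^4 - 12*z^3 + 13*z^2 + 138*z + 112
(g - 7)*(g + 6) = g^2 - g - 42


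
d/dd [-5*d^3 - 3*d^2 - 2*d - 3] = -15*d^2 - 6*d - 2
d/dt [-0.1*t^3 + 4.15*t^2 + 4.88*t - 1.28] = -0.3*t^2 + 8.3*t + 4.88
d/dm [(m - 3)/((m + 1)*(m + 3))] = (-m^2 + 6*m + 15)/(m^4 + 8*m^3 + 22*m^2 + 24*m + 9)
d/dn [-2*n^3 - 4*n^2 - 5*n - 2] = -6*n^2 - 8*n - 5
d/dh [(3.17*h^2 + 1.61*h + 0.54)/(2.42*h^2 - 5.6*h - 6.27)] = (-21.6482*h^2 - 42.3654*h - 7.0707)/(5.8564*h^4 - 27.104*h^3 + 1.0132*h^2 + 70.224*h + 39.3129)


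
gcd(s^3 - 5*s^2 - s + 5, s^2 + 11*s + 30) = 1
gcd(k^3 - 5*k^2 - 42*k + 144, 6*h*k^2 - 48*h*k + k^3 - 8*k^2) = k - 8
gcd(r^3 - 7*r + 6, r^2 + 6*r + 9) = r + 3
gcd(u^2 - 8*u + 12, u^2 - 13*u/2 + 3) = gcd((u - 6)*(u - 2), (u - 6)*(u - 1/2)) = u - 6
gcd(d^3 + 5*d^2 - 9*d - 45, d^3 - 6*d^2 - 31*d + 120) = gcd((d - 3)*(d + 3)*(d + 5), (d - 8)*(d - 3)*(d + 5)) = d^2 + 2*d - 15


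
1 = 1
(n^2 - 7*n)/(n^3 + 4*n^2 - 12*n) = (n - 7)/(n^2 + 4*n - 12)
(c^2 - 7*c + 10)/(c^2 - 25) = (c - 2)/(c + 5)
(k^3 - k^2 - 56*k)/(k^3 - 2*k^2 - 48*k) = (k + 7)/(k + 6)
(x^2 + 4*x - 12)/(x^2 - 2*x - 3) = (-x^2 - 4*x + 12)/(-x^2 + 2*x + 3)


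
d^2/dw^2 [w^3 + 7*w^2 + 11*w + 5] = 6*w + 14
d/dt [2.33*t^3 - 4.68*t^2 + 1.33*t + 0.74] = 6.99*t^2 - 9.36*t + 1.33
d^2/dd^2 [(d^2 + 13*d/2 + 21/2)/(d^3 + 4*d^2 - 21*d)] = (2*d^6 + 39*d^5 + 408*d^4 + 1321*d^3 - 315*d^2 - 5292*d + 9261)/(d^3*(d^6 + 12*d^5 - 15*d^4 - 440*d^3 + 315*d^2 + 5292*d - 9261))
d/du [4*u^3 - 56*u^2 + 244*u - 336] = 12*u^2 - 112*u + 244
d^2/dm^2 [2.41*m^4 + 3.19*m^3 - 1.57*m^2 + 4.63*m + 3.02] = 28.92*m^2 + 19.14*m - 3.14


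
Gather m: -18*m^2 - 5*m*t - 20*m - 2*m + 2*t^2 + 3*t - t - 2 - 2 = -18*m^2 + m*(-5*t - 22) + 2*t^2 + 2*t - 4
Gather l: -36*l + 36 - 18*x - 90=-36*l - 18*x - 54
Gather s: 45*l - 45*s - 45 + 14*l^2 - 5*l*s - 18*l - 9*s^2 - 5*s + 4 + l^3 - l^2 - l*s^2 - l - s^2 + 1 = l^3 + 13*l^2 + 26*l + s^2*(-l - 10) + s*(-5*l - 50) - 40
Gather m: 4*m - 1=4*m - 1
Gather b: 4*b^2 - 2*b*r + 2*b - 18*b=4*b^2 + b*(-2*r - 16)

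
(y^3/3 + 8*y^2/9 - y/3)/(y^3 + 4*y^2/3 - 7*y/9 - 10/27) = 3*y*(3*y^2 + 8*y - 3)/(27*y^3 + 36*y^2 - 21*y - 10)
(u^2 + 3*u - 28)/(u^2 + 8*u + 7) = (u - 4)/(u + 1)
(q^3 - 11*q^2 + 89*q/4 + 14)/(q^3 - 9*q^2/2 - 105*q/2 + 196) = (q + 1/2)/(q + 7)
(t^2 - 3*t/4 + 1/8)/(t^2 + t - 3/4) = (4*t - 1)/(2*(2*t + 3))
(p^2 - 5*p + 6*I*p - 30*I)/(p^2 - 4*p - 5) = (p + 6*I)/(p + 1)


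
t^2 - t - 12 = (t - 4)*(t + 3)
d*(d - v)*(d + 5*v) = d^3 + 4*d^2*v - 5*d*v^2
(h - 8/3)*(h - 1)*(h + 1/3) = h^3 - 10*h^2/3 + 13*h/9 + 8/9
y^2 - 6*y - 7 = (y - 7)*(y + 1)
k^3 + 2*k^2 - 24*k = k*(k - 4)*(k + 6)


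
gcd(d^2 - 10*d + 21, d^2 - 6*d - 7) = d - 7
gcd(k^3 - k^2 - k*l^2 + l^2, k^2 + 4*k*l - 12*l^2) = 1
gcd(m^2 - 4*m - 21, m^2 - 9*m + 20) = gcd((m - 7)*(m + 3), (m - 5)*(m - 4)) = 1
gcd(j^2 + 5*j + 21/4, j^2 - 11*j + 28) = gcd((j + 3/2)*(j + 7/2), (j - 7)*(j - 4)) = 1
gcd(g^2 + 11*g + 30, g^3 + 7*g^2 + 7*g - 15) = g + 5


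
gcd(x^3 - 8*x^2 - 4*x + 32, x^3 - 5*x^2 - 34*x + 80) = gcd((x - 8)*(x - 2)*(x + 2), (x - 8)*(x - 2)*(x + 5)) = x^2 - 10*x + 16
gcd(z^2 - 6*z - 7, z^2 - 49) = z - 7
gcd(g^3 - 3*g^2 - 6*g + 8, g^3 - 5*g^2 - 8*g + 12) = g^2 + g - 2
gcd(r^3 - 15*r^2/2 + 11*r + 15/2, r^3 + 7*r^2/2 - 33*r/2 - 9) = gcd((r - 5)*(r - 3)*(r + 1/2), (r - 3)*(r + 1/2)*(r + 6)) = r^2 - 5*r/2 - 3/2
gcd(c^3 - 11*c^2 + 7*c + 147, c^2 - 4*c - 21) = c^2 - 4*c - 21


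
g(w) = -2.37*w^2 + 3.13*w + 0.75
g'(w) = 3.13 - 4.74*w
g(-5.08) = -76.31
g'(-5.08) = 27.21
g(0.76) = 1.76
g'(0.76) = -0.47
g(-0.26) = -0.22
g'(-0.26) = 4.36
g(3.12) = -12.55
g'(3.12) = -11.66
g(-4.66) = -65.30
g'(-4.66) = 25.22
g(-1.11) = -5.64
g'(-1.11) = 8.39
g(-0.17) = 0.15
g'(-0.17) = 3.94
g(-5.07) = -76.04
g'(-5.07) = 27.16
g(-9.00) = -219.39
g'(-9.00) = 45.79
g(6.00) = -65.79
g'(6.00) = -25.31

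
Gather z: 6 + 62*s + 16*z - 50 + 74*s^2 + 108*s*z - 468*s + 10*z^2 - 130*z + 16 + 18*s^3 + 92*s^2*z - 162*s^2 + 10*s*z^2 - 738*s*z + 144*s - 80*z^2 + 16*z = 18*s^3 - 88*s^2 - 262*s + z^2*(10*s - 70) + z*(92*s^2 - 630*s - 98) - 28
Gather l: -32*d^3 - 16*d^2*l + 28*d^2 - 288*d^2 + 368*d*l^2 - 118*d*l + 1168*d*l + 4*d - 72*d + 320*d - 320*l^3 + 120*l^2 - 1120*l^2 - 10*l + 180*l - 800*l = -32*d^3 - 260*d^2 + 252*d - 320*l^3 + l^2*(368*d - 1000) + l*(-16*d^2 + 1050*d - 630)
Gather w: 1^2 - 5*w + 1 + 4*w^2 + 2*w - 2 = 4*w^2 - 3*w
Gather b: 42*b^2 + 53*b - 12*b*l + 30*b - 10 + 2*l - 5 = 42*b^2 + b*(83 - 12*l) + 2*l - 15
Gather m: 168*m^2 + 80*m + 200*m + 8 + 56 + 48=168*m^2 + 280*m + 112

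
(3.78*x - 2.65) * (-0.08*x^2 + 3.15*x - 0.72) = -0.3024*x^3 + 12.119*x^2 - 11.0691*x + 1.908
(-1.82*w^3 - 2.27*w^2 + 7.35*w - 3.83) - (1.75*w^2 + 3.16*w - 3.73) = -1.82*w^3 - 4.02*w^2 + 4.19*w - 0.1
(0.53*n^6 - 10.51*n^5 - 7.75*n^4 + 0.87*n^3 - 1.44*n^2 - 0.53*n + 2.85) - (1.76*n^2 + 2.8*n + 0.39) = 0.53*n^6 - 10.51*n^5 - 7.75*n^4 + 0.87*n^3 - 3.2*n^2 - 3.33*n + 2.46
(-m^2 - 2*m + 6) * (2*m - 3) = -2*m^3 - m^2 + 18*m - 18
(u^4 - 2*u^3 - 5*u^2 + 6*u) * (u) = u^5 - 2*u^4 - 5*u^3 + 6*u^2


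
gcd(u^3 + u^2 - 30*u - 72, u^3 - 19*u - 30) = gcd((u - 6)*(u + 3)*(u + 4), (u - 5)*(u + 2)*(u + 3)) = u + 3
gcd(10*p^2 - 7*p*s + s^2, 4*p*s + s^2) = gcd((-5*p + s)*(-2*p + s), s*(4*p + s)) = 1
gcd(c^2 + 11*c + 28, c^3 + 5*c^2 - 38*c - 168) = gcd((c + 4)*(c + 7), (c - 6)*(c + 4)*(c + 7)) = c^2 + 11*c + 28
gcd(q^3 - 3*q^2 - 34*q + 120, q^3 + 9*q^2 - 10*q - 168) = q^2 + 2*q - 24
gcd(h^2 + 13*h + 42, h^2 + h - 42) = h + 7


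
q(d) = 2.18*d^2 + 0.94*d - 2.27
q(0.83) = 0.01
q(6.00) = 81.85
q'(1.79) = 8.74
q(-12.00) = 300.37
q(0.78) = -0.21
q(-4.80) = 43.45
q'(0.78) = 4.34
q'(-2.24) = -8.83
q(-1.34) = 0.38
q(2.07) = 9.02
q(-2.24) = 6.56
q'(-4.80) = -19.99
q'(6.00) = 27.10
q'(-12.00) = -51.38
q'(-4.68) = -19.46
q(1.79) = 6.40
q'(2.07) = 9.97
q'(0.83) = 4.56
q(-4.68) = 41.08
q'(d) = 4.36*d + 0.94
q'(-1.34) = -4.90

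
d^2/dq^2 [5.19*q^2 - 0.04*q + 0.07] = 10.3800000000000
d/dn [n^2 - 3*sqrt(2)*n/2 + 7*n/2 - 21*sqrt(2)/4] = 2*n - 3*sqrt(2)/2 + 7/2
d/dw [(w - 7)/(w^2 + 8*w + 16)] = (18 - w)/(w^3 + 12*w^2 + 48*w + 64)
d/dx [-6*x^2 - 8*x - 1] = -12*x - 8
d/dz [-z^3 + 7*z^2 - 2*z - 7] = -3*z^2 + 14*z - 2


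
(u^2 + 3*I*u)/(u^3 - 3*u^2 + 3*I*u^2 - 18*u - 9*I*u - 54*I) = u/(u^2 - 3*u - 18)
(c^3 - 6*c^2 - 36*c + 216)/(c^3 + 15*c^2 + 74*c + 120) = (c^2 - 12*c + 36)/(c^2 + 9*c + 20)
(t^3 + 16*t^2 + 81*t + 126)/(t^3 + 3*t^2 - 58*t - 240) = (t^2 + 10*t + 21)/(t^2 - 3*t - 40)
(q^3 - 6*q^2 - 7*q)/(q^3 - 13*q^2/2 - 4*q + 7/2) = 2*q/(2*q - 1)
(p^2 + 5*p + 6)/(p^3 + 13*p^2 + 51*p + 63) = (p + 2)/(p^2 + 10*p + 21)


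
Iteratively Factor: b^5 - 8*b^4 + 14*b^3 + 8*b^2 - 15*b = (b - 1)*(b^4 - 7*b^3 + 7*b^2 + 15*b) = (b - 5)*(b - 1)*(b^3 - 2*b^2 - 3*b) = (b - 5)*(b - 3)*(b - 1)*(b^2 + b) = b*(b - 5)*(b - 3)*(b - 1)*(b + 1)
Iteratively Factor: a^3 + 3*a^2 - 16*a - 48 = (a + 3)*(a^2 - 16) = (a + 3)*(a + 4)*(a - 4)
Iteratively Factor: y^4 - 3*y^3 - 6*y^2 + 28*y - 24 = (y - 2)*(y^3 - y^2 - 8*y + 12) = (y - 2)^2*(y^2 + y - 6) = (y - 2)^2*(y + 3)*(y - 2)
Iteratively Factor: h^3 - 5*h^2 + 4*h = (h - 1)*(h^2 - 4*h) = (h - 4)*(h - 1)*(h)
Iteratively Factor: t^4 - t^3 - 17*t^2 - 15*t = (t - 5)*(t^3 + 4*t^2 + 3*t) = t*(t - 5)*(t^2 + 4*t + 3) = t*(t - 5)*(t + 1)*(t + 3)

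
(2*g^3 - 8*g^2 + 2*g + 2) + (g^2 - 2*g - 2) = 2*g^3 - 7*g^2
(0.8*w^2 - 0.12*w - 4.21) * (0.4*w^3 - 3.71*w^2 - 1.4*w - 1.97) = 0.32*w^5 - 3.016*w^4 - 2.3588*w^3 + 14.2111*w^2 + 6.1304*w + 8.2937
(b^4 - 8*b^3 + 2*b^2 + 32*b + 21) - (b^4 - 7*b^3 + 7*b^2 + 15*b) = -b^3 - 5*b^2 + 17*b + 21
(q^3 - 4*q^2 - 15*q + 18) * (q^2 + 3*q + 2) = q^5 - q^4 - 25*q^3 - 35*q^2 + 24*q + 36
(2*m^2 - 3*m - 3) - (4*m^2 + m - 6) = -2*m^2 - 4*m + 3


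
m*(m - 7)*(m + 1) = m^3 - 6*m^2 - 7*m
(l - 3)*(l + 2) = l^2 - l - 6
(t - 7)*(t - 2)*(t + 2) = t^3 - 7*t^2 - 4*t + 28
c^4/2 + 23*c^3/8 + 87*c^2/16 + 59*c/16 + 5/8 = (c/2 + 1/2)*(c + 1/4)*(c + 2)*(c + 5/2)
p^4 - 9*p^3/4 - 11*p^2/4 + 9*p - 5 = (p - 2)*(p - 5/4)*(p - 1)*(p + 2)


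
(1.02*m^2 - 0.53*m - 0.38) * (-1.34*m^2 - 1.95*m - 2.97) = -1.3668*m^4 - 1.2788*m^3 - 1.4867*m^2 + 2.3151*m + 1.1286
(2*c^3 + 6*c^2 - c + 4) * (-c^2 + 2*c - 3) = -2*c^5 - 2*c^4 + 7*c^3 - 24*c^2 + 11*c - 12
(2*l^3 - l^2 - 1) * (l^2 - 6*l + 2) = 2*l^5 - 13*l^4 + 10*l^3 - 3*l^2 + 6*l - 2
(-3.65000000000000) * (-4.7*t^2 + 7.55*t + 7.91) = 17.155*t^2 - 27.5575*t - 28.8715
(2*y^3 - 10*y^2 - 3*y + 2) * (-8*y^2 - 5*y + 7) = -16*y^5 + 70*y^4 + 88*y^3 - 71*y^2 - 31*y + 14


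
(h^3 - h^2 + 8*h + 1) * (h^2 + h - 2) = h^5 + 5*h^3 + 11*h^2 - 15*h - 2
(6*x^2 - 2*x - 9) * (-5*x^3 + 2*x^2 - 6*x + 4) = -30*x^5 + 22*x^4 + 5*x^3 + 18*x^2 + 46*x - 36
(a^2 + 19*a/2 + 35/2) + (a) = a^2 + 21*a/2 + 35/2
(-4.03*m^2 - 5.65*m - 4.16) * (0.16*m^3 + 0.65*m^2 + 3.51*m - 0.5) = -0.6448*m^5 - 3.5235*m^4 - 18.4834*m^3 - 20.5205*m^2 - 11.7766*m + 2.08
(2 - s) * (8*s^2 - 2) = -8*s^3 + 16*s^2 + 2*s - 4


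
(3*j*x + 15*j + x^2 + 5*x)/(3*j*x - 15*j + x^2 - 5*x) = (x + 5)/(x - 5)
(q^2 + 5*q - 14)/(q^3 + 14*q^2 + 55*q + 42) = (q - 2)/(q^2 + 7*q + 6)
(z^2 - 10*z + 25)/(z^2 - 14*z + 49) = (z^2 - 10*z + 25)/(z^2 - 14*z + 49)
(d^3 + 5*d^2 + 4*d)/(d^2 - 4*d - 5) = d*(d + 4)/(d - 5)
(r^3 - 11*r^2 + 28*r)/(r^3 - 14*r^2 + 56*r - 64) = r*(r - 7)/(r^2 - 10*r + 16)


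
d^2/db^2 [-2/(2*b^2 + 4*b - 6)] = 2*(b^2 + 2*b - 4*(b + 1)^2 - 3)/(b^2 + 2*b - 3)^3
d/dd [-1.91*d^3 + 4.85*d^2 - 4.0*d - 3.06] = -5.73*d^2 + 9.7*d - 4.0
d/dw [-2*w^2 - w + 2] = -4*w - 1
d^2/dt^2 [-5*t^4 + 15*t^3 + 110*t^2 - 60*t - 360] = -60*t^2 + 90*t + 220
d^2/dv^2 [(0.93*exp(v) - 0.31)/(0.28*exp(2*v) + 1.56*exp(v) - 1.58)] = (0.072912*exp(4*v) - 0.50344*exp(3*v) + 2.062368*exp(2*v) + 0.989272*exp(v) + 1.557564)*exp(v)/(0.021952*exp(6*v) + 0.366912*exp(5*v) + 1.672608*exp(4*v) - 0.344448*exp(3*v) - 9.438288*exp(2*v) + 11.683152*exp(v) - 3.944312)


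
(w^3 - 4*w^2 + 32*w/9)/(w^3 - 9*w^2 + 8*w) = (w^2 - 4*w + 32/9)/(w^2 - 9*w + 8)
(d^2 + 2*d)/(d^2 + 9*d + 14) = d/(d + 7)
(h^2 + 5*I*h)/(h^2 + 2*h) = (h + 5*I)/(h + 2)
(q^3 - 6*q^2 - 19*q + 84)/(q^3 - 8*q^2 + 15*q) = (q^2 - 3*q - 28)/(q*(q - 5))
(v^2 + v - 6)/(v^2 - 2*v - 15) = (v - 2)/(v - 5)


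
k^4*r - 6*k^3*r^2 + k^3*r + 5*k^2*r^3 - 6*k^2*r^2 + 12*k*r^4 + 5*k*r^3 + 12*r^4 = (k - 4*r)*(k - 3*r)*(k + r)*(k*r + r)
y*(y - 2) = y^2 - 2*y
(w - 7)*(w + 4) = w^2 - 3*w - 28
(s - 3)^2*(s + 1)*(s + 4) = s^4 - s^3 - 17*s^2 + 21*s + 36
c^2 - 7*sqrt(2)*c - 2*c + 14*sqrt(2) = (c - 2)*(c - 7*sqrt(2))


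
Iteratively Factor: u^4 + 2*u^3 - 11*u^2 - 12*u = (u)*(u^3 + 2*u^2 - 11*u - 12) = u*(u + 4)*(u^2 - 2*u - 3) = u*(u - 3)*(u + 4)*(u + 1)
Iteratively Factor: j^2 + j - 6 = (j - 2)*(j + 3)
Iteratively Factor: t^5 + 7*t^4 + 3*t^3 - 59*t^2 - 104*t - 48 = (t + 1)*(t^4 + 6*t^3 - 3*t^2 - 56*t - 48) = (t + 1)*(t + 4)*(t^3 + 2*t^2 - 11*t - 12) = (t + 1)*(t + 4)^2*(t^2 - 2*t - 3) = (t - 3)*(t + 1)*(t + 4)^2*(t + 1)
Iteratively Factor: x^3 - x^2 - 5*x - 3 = (x + 1)*(x^2 - 2*x - 3) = (x + 1)^2*(x - 3)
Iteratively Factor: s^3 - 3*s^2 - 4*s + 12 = (s + 2)*(s^2 - 5*s + 6) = (s - 2)*(s + 2)*(s - 3)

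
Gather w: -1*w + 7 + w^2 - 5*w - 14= w^2 - 6*w - 7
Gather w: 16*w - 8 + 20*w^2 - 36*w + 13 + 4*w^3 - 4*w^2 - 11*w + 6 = 4*w^3 + 16*w^2 - 31*w + 11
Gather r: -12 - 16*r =-16*r - 12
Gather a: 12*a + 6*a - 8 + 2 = 18*a - 6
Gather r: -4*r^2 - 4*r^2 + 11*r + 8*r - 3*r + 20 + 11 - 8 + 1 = -8*r^2 + 16*r + 24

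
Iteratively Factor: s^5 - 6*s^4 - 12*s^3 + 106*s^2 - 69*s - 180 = (s - 3)*(s^4 - 3*s^3 - 21*s^2 + 43*s + 60) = (s - 3)*(s + 4)*(s^3 - 7*s^2 + 7*s + 15) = (s - 5)*(s - 3)*(s + 4)*(s^2 - 2*s - 3) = (s - 5)*(s - 3)^2*(s + 4)*(s + 1)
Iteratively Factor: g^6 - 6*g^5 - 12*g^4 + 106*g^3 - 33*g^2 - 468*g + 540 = (g + 3)*(g^5 - 9*g^4 + 15*g^3 + 61*g^2 - 216*g + 180) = (g - 2)*(g + 3)*(g^4 - 7*g^3 + g^2 + 63*g - 90) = (g - 2)*(g + 3)^2*(g^3 - 10*g^2 + 31*g - 30) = (g - 5)*(g - 2)*(g + 3)^2*(g^2 - 5*g + 6) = (g - 5)*(g - 3)*(g - 2)*(g + 3)^2*(g - 2)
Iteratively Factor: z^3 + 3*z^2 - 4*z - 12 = (z + 2)*(z^2 + z - 6) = (z + 2)*(z + 3)*(z - 2)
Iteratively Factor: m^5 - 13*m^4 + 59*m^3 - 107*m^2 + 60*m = (m - 4)*(m^4 - 9*m^3 + 23*m^2 - 15*m) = m*(m - 4)*(m^3 - 9*m^2 + 23*m - 15) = m*(m - 4)*(m - 1)*(m^2 - 8*m + 15) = m*(m - 5)*(m - 4)*(m - 1)*(m - 3)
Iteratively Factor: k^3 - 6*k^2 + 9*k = (k - 3)*(k^2 - 3*k) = (k - 3)^2*(k)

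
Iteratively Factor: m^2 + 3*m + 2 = (m + 2)*(m + 1)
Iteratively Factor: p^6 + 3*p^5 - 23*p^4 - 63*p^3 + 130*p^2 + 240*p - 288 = (p + 3)*(p^5 - 23*p^3 + 6*p^2 + 112*p - 96) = (p - 2)*(p + 3)*(p^4 + 2*p^3 - 19*p^2 - 32*p + 48) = (p - 2)*(p - 1)*(p + 3)*(p^3 + 3*p^2 - 16*p - 48) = (p - 2)*(p - 1)*(p + 3)^2*(p^2 - 16) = (p - 2)*(p - 1)*(p + 3)^2*(p + 4)*(p - 4)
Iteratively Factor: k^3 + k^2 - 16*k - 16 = (k + 4)*(k^2 - 3*k - 4) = (k - 4)*(k + 4)*(k + 1)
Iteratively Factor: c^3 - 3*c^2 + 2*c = (c)*(c^2 - 3*c + 2) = c*(c - 1)*(c - 2)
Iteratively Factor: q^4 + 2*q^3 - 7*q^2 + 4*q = (q + 4)*(q^3 - 2*q^2 + q) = q*(q + 4)*(q^2 - 2*q + 1) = q*(q - 1)*(q + 4)*(q - 1)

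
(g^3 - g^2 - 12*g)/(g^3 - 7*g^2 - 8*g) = (-g^2 + g + 12)/(-g^2 + 7*g + 8)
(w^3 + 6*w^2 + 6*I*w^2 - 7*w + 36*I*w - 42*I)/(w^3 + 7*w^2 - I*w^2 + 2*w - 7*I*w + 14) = (w^2 + w*(-1 + 6*I) - 6*I)/(w^2 - I*w + 2)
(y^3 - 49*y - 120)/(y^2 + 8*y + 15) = y - 8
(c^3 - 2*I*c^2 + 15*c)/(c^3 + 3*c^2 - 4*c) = (c^2 - 2*I*c + 15)/(c^2 + 3*c - 4)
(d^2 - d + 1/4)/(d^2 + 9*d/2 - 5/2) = (d - 1/2)/(d + 5)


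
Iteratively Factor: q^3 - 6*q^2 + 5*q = (q - 1)*(q^2 - 5*q) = q*(q - 1)*(q - 5)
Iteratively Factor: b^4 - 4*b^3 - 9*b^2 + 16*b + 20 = (b - 5)*(b^3 + b^2 - 4*b - 4) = (b - 5)*(b - 2)*(b^2 + 3*b + 2) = (b - 5)*(b - 2)*(b + 1)*(b + 2)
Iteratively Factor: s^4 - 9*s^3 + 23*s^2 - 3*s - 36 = (s + 1)*(s^3 - 10*s^2 + 33*s - 36) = (s - 3)*(s + 1)*(s^2 - 7*s + 12) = (s - 4)*(s - 3)*(s + 1)*(s - 3)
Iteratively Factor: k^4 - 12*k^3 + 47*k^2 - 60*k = (k - 3)*(k^3 - 9*k^2 + 20*k) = (k - 5)*(k - 3)*(k^2 - 4*k) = (k - 5)*(k - 4)*(k - 3)*(k)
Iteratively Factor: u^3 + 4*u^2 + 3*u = (u + 3)*(u^2 + u) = (u + 1)*(u + 3)*(u)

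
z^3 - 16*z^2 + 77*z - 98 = (z - 7)^2*(z - 2)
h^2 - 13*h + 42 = (h - 7)*(h - 6)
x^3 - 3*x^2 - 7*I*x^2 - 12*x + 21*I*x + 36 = (x - 3)*(x - 4*I)*(x - 3*I)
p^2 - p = p*(p - 1)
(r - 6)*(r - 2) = r^2 - 8*r + 12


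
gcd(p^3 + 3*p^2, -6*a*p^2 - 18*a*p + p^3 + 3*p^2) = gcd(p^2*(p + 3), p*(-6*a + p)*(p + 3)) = p^2 + 3*p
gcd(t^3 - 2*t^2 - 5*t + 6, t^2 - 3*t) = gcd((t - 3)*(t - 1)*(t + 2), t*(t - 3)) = t - 3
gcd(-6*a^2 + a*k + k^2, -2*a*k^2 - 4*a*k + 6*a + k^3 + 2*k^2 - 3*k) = 2*a - k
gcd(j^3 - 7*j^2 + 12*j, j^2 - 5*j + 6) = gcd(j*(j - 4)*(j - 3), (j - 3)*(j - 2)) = j - 3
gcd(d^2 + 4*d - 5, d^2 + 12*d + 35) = d + 5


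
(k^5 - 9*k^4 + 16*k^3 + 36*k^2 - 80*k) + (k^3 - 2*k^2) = k^5 - 9*k^4 + 17*k^3 + 34*k^2 - 80*k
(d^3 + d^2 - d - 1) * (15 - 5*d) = -5*d^4 + 10*d^3 + 20*d^2 - 10*d - 15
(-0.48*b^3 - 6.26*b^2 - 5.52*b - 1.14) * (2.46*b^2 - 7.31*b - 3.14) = -1.1808*b^5 - 11.8908*b^4 + 33.6886*b^3 + 57.2032*b^2 + 25.6662*b + 3.5796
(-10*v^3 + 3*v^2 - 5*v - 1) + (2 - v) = -10*v^3 + 3*v^2 - 6*v + 1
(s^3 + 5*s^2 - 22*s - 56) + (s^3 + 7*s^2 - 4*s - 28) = 2*s^3 + 12*s^2 - 26*s - 84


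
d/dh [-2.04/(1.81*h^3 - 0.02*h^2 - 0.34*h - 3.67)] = (11.0772*h^2 - 0.0816*h - 0.6936)/(-1.81*h^3 + 0.02*h^2 + 0.34*h + 3.67)^2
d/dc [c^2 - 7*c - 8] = 2*c - 7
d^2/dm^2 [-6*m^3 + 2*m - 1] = -36*m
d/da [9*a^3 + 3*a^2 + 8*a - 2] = 27*a^2 + 6*a + 8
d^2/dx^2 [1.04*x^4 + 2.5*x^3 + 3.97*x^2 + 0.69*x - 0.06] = 12.48*x^2 + 15.0*x + 7.94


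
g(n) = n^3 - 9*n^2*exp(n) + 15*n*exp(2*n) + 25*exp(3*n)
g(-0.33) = 5.99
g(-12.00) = -1728.01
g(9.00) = 13310064204459.32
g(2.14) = 17328.48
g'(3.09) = 845042.35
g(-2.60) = -22.30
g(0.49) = 124.91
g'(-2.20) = 13.56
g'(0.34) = 248.02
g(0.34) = 77.97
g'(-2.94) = 24.42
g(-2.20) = -15.85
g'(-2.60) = 18.92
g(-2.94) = -29.64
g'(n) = -9*n^2*exp(n) + 3*n^2 + 30*n*exp(2*n) - 18*n*exp(n) + 75*exp(3*n) + 15*exp(2*n)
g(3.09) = 285896.42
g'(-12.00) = 431.99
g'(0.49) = 388.12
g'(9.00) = 39922323916734.26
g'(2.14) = 51107.70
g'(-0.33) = 34.40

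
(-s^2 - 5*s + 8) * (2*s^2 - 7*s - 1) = -2*s^4 - 3*s^3 + 52*s^2 - 51*s - 8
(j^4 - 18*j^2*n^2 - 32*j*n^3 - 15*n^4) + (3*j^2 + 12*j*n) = j^4 - 18*j^2*n^2 + 3*j^2 - 32*j*n^3 + 12*j*n - 15*n^4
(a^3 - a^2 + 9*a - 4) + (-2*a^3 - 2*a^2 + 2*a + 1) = -a^3 - 3*a^2 + 11*a - 3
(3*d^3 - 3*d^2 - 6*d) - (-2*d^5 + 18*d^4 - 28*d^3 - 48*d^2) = 2*d^5 - 18*d^4 + 31*d^3 + 45*d^2 - 6*d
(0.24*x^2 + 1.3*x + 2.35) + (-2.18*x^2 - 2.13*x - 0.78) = -1.94*x^2 - 0.83*x + 1.57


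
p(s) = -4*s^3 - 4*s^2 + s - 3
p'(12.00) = -1823.00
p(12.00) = -7479.00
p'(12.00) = -1823.00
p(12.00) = -7479.00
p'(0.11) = -0.03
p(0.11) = -2.94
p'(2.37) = -85.36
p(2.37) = -76.35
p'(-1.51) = -14.28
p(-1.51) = 0.14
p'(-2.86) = -74.28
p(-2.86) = 55.00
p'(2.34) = -83.43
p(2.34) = -73.81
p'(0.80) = -13.08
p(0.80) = -6.81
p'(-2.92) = -77.96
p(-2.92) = 59.56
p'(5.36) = -386.64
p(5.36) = -728.52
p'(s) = -12*s^2 - 8*s + 1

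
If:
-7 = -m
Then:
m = 7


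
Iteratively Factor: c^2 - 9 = (c - 3)*(c + 3)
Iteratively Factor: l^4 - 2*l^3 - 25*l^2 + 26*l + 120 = (l + 2)*(l^3 - 4*l^2 - 17*l + 60) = (l - 3)*(l + 2)*(l^2 - l - 20) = (l - 3)*(l + 2)*(l + 4)*(l - 5)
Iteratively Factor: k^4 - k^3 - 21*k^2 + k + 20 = (k - 1)*(k^3 - 21*k - 20) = (k - 5)*(k - 1)*(k^2 + 5*k + 4) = (k - 5)*(k - 1)*(k + 1)*(k + 4)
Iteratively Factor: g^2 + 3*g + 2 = (g + 1)*(g + 2)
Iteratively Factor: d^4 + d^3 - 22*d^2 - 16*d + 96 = (d + 3)*(d^3 - 2*d^2 - 16*d + 32) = (d + 3)*(d + 4)*(d^2 - 6*d + 8) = (d - 4)*(d + 3)*(d + 4)*(d - 2)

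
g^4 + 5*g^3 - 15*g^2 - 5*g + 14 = (g - 2)*(g - 1)*(g + 1)*(g + 7)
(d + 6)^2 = d^2 + 12*d + 36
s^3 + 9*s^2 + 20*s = s*(s + 4)*(s + 5)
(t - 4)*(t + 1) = t^2 - 3*t - 4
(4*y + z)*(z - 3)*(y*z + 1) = 4*y^2*z^2 - 12*y^2*z + y*z^3 - 3*y*z^2 + 4*y*z - 12*y + z^2 - 3*z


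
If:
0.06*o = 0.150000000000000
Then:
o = 2.50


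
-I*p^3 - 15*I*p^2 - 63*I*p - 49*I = (p + 7)^2*(-I*p - I)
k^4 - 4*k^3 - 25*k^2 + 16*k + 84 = (k - 7)*(k - 2)*(k + 2)*(k + 3)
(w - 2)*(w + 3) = w^2 + w - 6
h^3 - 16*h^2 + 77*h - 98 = (h - 7)^2*(h - 2)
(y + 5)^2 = y^2 + 10*y + 25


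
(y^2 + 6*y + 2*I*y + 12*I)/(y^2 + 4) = (y + 6)/(y - 2*I)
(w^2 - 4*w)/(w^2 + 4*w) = (w - 4)/(w + 4)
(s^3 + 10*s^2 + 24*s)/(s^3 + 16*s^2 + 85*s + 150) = s*(s + 4)/(s^2 + 10*s + 25)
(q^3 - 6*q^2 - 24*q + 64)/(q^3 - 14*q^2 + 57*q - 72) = (q^2 + 2*q - 8)/(q^2 - 6*q + 9)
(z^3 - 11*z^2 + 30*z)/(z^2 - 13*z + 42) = z*(z - 5)/(z - 7)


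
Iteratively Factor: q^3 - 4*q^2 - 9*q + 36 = (q + 3)*(q^2 - 7*q + 12) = (q - 3)*(q + 3)*(q - 4)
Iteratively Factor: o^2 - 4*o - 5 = (o - 5)*(o + 1)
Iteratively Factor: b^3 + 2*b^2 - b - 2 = (b + 1)*(b^2 + b - 2) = (b - 1)*(b + 1)*(b + 2)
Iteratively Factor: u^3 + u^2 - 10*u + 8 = (u + 4)*(u^2 - 3*u + 2) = (u - 1)*(u + 4)*(u - 2)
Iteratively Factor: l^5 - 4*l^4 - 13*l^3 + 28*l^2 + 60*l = (l)*(l^4 - 4*l^3 - 13*l^2 + 28*l + 60) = l*(l - 5)*(l^3 + l^2 - 8*l - 12) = l*(l - 5)*(l - 3)*(l^2 + 4*l + 4) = l*(l - 5)*(l - 3)*(l + 2)*(l + 2)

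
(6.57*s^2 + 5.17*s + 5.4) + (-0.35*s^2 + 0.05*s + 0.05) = 6.22*s^2 + 5.22*s + 5.45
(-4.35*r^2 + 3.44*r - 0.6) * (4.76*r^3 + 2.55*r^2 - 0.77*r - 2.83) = -20.706*r^5 + 5.2819*r^4 + 9.2655*r^3 + 8.1317*r^2 - 9.2732*r + 1.698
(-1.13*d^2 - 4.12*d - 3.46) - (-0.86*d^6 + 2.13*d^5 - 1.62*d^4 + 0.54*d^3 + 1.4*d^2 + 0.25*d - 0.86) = 0.86*d^6 - 2.13*d^5 + 1.62*d^4 - 0.54*d^3 - 2.53*d^2 - 4.37*d - 2.6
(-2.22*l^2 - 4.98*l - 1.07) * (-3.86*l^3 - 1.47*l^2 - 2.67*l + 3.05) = 8.5692*l^5 + 22.4862*l^4 + 17.3782*l^3 + 8.0985*l^2 - 12.3321*l - 3.2635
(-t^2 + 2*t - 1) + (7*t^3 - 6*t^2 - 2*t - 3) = 7*t^3 - 7*t^2 - 4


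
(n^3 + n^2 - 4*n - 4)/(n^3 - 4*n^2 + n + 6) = (n + 2)/(n - 3)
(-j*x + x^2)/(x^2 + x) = (-j + x)/(x + 1)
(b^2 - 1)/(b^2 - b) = (b + 1)/b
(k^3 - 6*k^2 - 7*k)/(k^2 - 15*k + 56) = k*(k + 1)/(k - 8)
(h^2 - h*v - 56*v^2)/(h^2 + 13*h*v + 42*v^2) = (h - 8*v)/(h + 6*v)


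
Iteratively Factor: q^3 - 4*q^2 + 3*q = (q - 1)*(q^2 - 3*q) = (q - 3)*(q - 1)*(q)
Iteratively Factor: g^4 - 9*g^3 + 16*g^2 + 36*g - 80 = (g + 2)*(g^3 - 11*g^2 + 38*g - 40) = (g - 2)*(g + 2)*(g^2 - 9*g + 20) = (g - 5)*(g - 2)*(g + 2)*(g - 4)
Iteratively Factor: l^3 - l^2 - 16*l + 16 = (l - 1)*(l^2 - 16) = (l - 1)*(l + 4)*(l - 4)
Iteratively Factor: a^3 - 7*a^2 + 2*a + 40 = (a - 4)*(a^2 - 3*a - 10) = (a - 4)*(a + 2)*(a - 5)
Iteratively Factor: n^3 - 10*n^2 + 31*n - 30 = (n - 2)*(n^2 - 8*n + 15) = (n - 3)*(n - 2)*(n - 5)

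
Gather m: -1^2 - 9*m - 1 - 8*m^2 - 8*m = -8*m^2 - 17*m - 2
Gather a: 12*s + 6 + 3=12*s + 9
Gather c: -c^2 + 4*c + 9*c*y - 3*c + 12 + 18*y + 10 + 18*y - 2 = -c^2 + c*(9*y + 1) + 36*y + 20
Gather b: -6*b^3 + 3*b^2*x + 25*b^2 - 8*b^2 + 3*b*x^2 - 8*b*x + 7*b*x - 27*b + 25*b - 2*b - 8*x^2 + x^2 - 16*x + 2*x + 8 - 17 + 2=-6*b^3 + b^2*(3*x + 17) + b*(3*x^2 - x - 4) - 7*x^2 - 14*x - 7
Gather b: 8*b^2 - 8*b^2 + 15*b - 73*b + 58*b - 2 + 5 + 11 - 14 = 0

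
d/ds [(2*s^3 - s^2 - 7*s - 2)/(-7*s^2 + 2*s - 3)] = (-14*s^4 + 8*s^3 - 69*s^2 - 22*s + 25)/(49*s^4 - 28*s^3 + 46*s^2 - 12*s + 9)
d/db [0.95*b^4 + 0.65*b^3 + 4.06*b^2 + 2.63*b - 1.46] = 3.8*b^3 + 1.95*b^2 + 8.12*b + 2.63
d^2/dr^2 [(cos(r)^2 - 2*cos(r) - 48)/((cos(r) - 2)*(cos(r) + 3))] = 3*(55*(1 - cos(r)^2)^2 + cos(r)^5 + 76*cos(r)^3 + 382*cos(r)^2 - 263)/((cos(r) - 2)^3*(cos(r) + 3)^3)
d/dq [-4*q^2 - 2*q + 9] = -8*q - 2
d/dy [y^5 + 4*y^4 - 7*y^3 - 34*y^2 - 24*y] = 5*y^4 + 16*y^3 - 21*y^2 - 68*y - 24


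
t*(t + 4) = t^2 + 4*t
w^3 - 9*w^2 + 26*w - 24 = (w - 4)*(w - 3)*(w - 2)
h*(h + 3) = h^2 + 3*h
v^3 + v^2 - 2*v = v*(v - 1)*(v + 2)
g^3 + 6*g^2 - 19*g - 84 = (g - 4)*(g + 3)*(g + 7)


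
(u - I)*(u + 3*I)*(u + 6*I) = u^3 + 8*I*u^2 - 9*u + 18*I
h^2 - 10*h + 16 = (h - 8)*(h - 2)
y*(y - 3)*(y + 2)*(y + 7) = y^4 + 6*y^3 - 13*y^2 - 42*y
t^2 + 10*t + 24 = (t + 4)*(t + 6)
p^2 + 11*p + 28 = (p + 4)*(p + 7)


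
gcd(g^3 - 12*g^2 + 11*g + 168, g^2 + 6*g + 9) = g + 3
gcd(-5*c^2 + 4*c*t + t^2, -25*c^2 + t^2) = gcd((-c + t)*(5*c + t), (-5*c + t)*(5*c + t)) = 5*c + t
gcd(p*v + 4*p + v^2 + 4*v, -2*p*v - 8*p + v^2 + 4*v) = v + 4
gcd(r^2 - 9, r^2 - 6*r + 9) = r - 3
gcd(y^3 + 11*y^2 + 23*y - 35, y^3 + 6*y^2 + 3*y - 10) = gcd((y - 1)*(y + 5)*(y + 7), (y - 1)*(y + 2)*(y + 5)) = y^2 + 4*y - 5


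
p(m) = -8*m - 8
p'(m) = -8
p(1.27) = -18.16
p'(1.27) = -8.00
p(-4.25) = 26.00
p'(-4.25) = -8.00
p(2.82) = -30.56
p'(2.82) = -8.00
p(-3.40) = 19.20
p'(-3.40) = -8.00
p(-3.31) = 18.48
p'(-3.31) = -8.00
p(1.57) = -20.56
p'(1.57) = -8.00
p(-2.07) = 8.56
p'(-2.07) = -8.00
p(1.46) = -19.68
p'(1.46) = -8.00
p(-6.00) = 40.00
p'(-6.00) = -8.00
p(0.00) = -8.00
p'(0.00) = -8.00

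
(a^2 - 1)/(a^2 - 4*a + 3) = (a + 1)/(a - 3)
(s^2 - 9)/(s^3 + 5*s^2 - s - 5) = (s^2 - 9)/(s^3 + 5*s^2 - s - 5)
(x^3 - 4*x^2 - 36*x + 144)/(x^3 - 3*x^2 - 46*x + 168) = (x + 6)/(x + 7)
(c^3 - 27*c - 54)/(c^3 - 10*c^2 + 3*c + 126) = (c + 3)/(c - 7)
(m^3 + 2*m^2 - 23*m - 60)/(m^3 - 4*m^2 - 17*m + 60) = (m + 3)/(m - 3)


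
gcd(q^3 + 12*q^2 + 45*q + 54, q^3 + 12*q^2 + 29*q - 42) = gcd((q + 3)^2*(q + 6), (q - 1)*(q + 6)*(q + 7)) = q + 6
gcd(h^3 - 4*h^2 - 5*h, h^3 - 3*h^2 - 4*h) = h^2 + h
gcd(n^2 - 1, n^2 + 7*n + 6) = n + 1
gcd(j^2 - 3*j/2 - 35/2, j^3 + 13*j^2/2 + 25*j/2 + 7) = j + 7/2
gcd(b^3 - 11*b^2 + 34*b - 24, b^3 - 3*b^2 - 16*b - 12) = b - 6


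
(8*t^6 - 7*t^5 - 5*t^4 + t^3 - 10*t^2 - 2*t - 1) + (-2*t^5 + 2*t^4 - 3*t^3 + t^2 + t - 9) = 8*t^6 - 9*t^5 - 3*t^4 - 2*t^3 - 9*t^2 - t - 10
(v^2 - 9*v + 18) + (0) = v^2 - 9*v + 18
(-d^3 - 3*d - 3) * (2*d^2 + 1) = -2*d^5 - 7*d^3 - 6*d^2 - 3*d - 3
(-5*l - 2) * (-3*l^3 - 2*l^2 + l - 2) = 15*l^4 + 16*l^3 - l^2 + 8*l + 4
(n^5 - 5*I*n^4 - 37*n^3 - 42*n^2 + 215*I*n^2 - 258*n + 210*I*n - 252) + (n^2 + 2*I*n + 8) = n^5 - 5*I*n^4 - 37*n^3 - 41*n^2 + 215*I*n^2 - 258*n + 212*I*n - 244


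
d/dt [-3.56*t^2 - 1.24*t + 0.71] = -7.12*t - 1.24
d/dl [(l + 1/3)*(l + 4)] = 2*l + 13/3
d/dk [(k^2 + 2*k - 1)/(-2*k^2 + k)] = (5*k^2 - 4*k + 1)/(k^2*(4*k^2 - 4*k + 1))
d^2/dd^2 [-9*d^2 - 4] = -18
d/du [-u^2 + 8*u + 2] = 8 - 2*u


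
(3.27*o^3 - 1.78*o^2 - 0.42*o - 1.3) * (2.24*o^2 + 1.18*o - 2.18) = 7.3248*o^5 - 0.1286*o^4 - 10.1698*o^3 + 0.4728*o^2 - 0.6184*o + 2.834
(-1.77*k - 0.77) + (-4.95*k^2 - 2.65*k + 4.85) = -4.95*k^2 - 4.42*k + 4.08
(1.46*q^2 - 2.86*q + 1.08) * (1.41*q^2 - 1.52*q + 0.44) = 2.0586*q^4 - 6.2518*q^3 + 6.5124*q^2 - 2.9*q + 0.4752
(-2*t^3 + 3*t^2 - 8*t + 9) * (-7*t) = 14*t^4 - 21*t^3 + 56*t^2 - 63*t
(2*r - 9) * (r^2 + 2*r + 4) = 2*r^3 - 5*r^2 - 10*r - 36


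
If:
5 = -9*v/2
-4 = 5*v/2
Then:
No Solution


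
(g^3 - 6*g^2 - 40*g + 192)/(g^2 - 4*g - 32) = (g^2 + 2*g - 24)/(g + 4)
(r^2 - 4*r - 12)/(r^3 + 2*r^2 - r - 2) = (r - 6)/(r^2 - 1)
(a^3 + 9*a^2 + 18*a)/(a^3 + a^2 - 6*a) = (a + 6)/(a - 2)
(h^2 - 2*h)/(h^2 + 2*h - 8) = h/(h + 4)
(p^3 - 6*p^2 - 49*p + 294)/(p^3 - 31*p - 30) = (p^2 - 49)/(p^2 + 6*p + 5)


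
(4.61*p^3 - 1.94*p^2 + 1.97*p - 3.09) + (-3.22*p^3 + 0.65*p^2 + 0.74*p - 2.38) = 1.39*p^3 - 1.29*p^2 + 2.71*p - 5.47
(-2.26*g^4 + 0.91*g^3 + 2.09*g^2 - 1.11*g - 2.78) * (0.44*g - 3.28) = -0.9944*g^5 + 7.8132*g^4 - 2.0652*g^3 - 7.3436*g^2 + 2.4176*g + 9.1184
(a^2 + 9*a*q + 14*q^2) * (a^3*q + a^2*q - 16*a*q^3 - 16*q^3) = a^5*q + 9*a^4*q^2 + a^4*q - 2*a^3*q^3 + 9*a^3*q^2 - 144*a^2*q^4 - 2*a^2*q^3 - 224*a*q^5 - 144*a*q^4 - 224*q^5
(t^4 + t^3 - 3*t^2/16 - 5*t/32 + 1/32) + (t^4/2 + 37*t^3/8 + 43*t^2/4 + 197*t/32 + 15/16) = 3*t^4/2 + 45*t^3/8 + 169*t^2/16 + 6*t + 31/32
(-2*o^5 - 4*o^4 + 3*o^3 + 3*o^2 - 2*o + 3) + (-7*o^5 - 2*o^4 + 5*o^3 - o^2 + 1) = -9*o^5 - 6*o^4 + 8*o^3 + 2*o^2 - 2*o + 4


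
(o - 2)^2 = o^2 - 4*o + 4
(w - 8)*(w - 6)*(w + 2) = w^3 - 12*w^2 + 20*w + 96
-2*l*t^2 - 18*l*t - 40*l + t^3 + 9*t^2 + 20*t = (-2*l + t)*(t + 4)*(t + 5)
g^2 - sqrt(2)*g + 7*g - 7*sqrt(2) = (g + 7)*(g - sqrt(2))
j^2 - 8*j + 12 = (j - 6)*(j - 2)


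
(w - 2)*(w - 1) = w^2 - 3*w + 2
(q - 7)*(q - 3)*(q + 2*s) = q^3 + 2*q^2*s - 10*q^2 - 20*q*s + 21*q + 42*s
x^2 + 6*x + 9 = (x + 3)^2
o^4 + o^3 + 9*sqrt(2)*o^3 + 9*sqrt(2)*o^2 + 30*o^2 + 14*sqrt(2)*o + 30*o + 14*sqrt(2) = (o + 1)*(o + sqrt(2))^2*(o + 7*sqrt(2))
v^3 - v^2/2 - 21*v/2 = v*(v - 7/2)*(v + 3)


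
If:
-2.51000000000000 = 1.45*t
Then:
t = -1.73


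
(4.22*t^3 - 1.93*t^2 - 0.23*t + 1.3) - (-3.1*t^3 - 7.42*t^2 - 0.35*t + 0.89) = 7.32*t^3 + 5.49*t^2 + 0.12*t + 0.41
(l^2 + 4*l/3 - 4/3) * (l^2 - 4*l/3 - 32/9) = l^4 - 20*l^2/3 - 80*l/27 + 128/27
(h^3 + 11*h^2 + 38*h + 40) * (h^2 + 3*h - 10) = h^5 + 14*h^4 + 61*h^3 + 44*h^2 - 260*h - 400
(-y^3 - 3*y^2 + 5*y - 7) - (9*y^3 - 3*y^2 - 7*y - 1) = -10*y^3 + 12*y - 6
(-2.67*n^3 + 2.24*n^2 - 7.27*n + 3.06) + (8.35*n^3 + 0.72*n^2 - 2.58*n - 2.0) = 5.68*n^3 + 2.96*n^2 - 9.85*n + 1.06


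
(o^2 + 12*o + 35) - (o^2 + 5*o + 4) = 7*o + 31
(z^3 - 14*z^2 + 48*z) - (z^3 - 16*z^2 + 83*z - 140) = 2*z^2 - 35*z + 140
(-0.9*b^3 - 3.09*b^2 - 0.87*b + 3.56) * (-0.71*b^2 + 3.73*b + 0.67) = 0.639*b^5 - 1.1631*b^4 - 11.511*b^3 - 7.843*b^2 + 12.6959*b + 2.3852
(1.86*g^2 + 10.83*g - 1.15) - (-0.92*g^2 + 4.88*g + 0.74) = 2.78*g^2 + 5.95*g - 1.89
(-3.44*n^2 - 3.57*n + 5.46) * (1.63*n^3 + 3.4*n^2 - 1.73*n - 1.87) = -5.6072*n^5 - 17.5151*n^4 + 2.713*n^3 + 31.1729*n^2 - 2.7699*n - 10.2102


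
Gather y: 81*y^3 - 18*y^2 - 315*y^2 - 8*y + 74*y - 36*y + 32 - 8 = 81*y^3 - 333*y^2 + 30*y + 24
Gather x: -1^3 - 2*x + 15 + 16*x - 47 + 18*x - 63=32*x - 96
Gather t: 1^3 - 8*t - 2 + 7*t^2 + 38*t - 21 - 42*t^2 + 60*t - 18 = -35*t^2 + 90*t - 40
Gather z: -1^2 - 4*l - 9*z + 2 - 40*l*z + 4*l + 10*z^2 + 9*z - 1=-40*l*z + 10*z^2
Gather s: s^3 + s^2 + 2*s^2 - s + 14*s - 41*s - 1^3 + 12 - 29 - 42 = s^3 + 3*s^2 - 28*s - 60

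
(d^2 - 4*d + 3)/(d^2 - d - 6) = (d - 1)/(d + 2)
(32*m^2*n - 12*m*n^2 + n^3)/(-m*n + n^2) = (-32*m^2 + 12*m*n - n^2)/(m - n)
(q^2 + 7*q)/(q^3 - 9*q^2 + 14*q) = (q + 7)/(q^2 - 9*q + 14)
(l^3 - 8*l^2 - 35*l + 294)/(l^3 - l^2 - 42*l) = (l - 7)/l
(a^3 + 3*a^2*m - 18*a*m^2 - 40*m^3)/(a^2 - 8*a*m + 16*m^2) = (a^2 + 7*a*m + 10*m^2)/(a - 4*m)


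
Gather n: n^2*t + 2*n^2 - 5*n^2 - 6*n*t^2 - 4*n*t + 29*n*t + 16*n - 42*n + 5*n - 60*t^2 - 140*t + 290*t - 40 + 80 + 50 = n^2*(t - 3) + n*(-6*t^2 + 25*t - 21) - 60*t^2 + 150*t + 90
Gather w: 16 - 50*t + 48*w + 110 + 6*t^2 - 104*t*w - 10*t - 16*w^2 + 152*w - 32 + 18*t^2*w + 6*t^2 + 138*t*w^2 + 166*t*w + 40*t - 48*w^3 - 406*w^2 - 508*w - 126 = 12*t^2 - 20*t - 48*w^3 + w^2*(138*t - 422) + w*(18*t^2 + 62*t - 308) - 32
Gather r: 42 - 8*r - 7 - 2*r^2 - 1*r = -2*r^2 - 9*r + 35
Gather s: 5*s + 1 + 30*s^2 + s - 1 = 30*s^2 + 6*s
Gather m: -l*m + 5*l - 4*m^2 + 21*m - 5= 5*l - 4*m^2 + m*(21 - l) - 5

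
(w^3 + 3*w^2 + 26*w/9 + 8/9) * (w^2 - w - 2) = w^5 + 2*w^4 - 19*w^3/9 - 8*w^2 - 20*w/3 - 16/9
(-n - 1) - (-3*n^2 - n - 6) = 3*n^2 + 5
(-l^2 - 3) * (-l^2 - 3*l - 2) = l^4 + 3*l^3 + 5*l^2 + 9*l + 6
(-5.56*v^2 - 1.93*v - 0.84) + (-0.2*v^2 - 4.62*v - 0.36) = -5.76*v^2 - 6.55*v - 1.2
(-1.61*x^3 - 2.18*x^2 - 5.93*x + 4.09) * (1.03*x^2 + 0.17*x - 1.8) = -1.6583*x^5 - 2.5191*x^4 - 3.5805*x^3 + 7.1286*x^2 + 11.3693*x - 7.362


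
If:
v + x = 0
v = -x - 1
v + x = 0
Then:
No Solution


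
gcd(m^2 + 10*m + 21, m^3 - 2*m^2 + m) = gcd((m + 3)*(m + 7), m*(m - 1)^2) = 1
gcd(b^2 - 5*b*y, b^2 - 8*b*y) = b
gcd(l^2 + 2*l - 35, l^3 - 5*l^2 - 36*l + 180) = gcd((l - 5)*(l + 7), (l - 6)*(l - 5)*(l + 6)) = l - 5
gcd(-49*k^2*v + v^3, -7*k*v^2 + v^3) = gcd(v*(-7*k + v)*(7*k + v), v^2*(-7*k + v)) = -7*k*v + v^2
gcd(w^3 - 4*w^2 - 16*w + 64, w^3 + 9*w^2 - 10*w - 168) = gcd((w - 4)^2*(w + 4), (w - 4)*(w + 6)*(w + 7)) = w - 4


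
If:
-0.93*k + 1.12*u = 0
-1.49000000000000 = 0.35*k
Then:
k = -4.26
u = -3.53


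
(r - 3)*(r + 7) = r^2 + 4*r - 21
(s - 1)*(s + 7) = s^2 + 6*s - 7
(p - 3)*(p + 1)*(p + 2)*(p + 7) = p^4 + 7*p^3 - 7*p^2 - 55*p - 42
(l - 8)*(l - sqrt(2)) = l^2 - 8*l - sqrt(2)*l + 8*sqrt(2)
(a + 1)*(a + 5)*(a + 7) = a^3 + 13*a^2 + 47*a + 35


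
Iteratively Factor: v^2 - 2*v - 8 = (v + 2)*(v - 4)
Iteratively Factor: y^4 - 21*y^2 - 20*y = (y - 5)*(y^3 + 5*y^2 + 4*y) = y*(y - 5)*(y^2 + 5*y + 4) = y*(y - 5)*(y + 1)*(y + 4)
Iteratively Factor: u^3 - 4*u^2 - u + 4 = (u - 4)*(u^2 - 1) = (u - 4)*(u + 1)*(u - 1)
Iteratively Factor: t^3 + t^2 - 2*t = (t - 1)*(t^2 + 2*t) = t*(t - 1)*(t + 2)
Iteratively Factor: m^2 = (m)*(m)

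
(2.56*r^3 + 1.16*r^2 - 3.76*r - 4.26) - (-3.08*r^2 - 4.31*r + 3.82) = 2.56*r^3 + 4.24*r^2 + 0.55*r - 8.08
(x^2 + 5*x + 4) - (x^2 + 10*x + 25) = -5*x - 21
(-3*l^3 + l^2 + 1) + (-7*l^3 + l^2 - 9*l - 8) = -10*l^3 + 2*l^2 - 9*l - 7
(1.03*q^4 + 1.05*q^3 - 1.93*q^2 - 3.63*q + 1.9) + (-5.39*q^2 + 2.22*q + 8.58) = 1.03*q^4 + 1.05*q^3 - 7.32*q^2 - 1.41*q + 10.48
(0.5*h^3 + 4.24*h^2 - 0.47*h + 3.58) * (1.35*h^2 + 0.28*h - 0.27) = 0.675*h^5 + 5.864*h^4 + 0.4177*h^3 + 3.5566*h^2 + 1.1293*h - 0.9666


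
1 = 1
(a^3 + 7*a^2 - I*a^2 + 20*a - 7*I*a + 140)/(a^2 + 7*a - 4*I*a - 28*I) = (a^2 - I*a + 20)/(a - 4*I)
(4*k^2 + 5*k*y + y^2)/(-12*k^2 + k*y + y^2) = (k + y)/(-3*k + y)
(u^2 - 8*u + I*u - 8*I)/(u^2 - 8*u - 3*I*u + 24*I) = (u + I)/(u - 3*I)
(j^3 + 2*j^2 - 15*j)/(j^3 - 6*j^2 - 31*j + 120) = j/(j - 8)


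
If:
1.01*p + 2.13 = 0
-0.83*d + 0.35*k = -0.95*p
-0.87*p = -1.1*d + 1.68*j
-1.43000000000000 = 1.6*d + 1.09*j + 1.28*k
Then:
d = -1.86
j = -0.13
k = 1.31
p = -2.11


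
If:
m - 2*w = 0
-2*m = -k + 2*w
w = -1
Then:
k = -6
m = -2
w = -1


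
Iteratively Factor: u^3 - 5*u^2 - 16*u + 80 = (u + 4)*(u^2 - 9*u + 20) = (u - 4)*(u + 4)*(u - 5)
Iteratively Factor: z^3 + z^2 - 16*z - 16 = (z - 4)*(z^2 + 5*z + 4) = (z - 4)*(z + 4)*(z + 1)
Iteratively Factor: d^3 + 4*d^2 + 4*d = (d)*(d^2 + 4*d + 4) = d*(d + 2)*(d + 2)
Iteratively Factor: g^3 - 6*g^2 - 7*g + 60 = (g - 5)*(g^2 - g - 12) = (g - 5)*(g - 4)*(g + 3)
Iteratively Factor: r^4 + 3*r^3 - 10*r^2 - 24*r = (r)*(r^3 + 3*r^2 - 10*r - 24) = r*(r - 3)*(r^2 + 6*r + 8) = r*(r - 3)*(r + 2)*(r + 4)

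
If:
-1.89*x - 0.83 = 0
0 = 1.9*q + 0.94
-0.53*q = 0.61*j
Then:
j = 0.43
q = -0.49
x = -0.44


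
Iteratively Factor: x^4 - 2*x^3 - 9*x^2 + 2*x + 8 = (x - 4)*(x^3 + 2*x^2 - x - 2) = (x - 4)*(x + 2)*(x^2 - 1) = (x - 4)*(x + 1)*(x + 2)*(x - 1)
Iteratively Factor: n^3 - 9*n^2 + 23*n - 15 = (n - 5)*(n^2 - 4*n + 3) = (n - 5)*(n - 1)*(n - 3)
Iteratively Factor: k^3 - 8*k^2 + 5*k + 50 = (k - 5)*(k^2 - 3*k - 10) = (k - 5)*(k + 2)*(k - 5)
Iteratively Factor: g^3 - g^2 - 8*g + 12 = (g - 2)*(g^2 + g - 6) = (g - 2)^2*(g + 3)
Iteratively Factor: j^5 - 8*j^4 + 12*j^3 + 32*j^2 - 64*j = (j - 4)*(j^4 - 4*j^3 - 4*j^2 + 16*j) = j*(j - 4)*(j^3 - 4*j^2 - 4*j + 16) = j*(j - 4)*(j - 2)*(j^2 - 2*j - 8) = j*(j - 4)*(j - 2)*(j + 2)*(j - 4)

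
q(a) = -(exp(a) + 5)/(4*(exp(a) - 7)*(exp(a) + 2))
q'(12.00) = 0.00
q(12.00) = 0.00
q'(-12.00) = 0.00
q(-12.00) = 0.09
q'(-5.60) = -0.00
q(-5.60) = 0.09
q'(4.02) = 0.01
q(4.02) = -0.01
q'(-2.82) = -0.00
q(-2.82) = 0.09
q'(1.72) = 0.92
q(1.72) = 0.25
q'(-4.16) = -0.00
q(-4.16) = 0.09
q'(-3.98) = -0.00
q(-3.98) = 0.09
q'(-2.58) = -0.00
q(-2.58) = 0.09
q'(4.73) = 0.00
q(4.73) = -0.00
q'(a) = -exp(a)/(4*(exp(a) - 7)*(exp(a) + 2)) + (exp(a) + 5)*exp(a)/(4*(exp(a) - 7)*(exp(a) + 2)^2) + (exp(a) + 5)*exp(a)/(4*(exp(a) - 7)^2*(exp(a) + 2))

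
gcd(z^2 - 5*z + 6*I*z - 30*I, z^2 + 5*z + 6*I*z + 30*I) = z + 6*I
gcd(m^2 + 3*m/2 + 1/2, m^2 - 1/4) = m + 1/2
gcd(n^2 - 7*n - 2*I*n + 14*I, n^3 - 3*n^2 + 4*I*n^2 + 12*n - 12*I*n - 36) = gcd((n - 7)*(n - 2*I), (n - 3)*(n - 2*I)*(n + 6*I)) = n - 2*I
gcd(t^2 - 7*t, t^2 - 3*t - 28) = t - 7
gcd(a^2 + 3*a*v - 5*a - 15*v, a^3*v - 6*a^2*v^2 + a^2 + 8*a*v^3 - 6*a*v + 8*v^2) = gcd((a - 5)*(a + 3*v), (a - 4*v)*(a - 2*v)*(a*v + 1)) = 1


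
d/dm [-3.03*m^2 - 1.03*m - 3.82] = -6.06*m - 1.03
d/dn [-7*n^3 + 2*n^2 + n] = -21*n^2 + 4*n + 1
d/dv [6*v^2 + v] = 12*v + 1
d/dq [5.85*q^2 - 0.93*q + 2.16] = 11.7*q - 0.93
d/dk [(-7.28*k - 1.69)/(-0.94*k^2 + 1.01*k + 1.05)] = (6.8432*k^2 - 7.3528*k - (1.88*k - 1.01)*(7.28*k + 1.69) - 7.644)/(-0.94*k^2 + 1.01*k + 1.05)^2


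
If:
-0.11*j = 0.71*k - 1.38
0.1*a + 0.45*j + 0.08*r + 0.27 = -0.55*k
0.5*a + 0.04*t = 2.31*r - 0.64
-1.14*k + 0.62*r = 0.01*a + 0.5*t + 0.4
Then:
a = 7.26925058960363*t + 46.0403846869211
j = -2.34158770152541*t - 18.537998993148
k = 0.362781193194077*t + 4.81574632288208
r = 1.59074688086659*t + 10.2425075079916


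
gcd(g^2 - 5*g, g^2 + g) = g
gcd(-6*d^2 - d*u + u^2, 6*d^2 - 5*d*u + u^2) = -3*d + u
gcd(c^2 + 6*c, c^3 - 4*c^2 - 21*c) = c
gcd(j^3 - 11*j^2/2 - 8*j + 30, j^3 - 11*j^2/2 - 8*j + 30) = j^3 - 11*j^2/2 - 8*j + 30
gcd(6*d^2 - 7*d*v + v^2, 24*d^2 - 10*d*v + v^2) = -6*d + v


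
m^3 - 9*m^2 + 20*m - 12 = (m - 6)*(m - 2)*(m - 1)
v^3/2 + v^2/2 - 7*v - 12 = (v/2 + 1)*(v - 4)*(v + 3)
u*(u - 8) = u^2 - 8*u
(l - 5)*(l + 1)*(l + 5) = l^3 + l^2 - 25*l - 25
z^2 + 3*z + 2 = (z + 1)*(z + 2)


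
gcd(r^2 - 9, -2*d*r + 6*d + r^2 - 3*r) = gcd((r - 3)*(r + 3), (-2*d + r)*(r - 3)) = r - 3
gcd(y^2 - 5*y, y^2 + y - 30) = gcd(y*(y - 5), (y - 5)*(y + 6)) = y - 5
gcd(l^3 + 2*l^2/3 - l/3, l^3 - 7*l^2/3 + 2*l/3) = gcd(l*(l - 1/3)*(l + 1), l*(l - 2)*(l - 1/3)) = l^2 - l/3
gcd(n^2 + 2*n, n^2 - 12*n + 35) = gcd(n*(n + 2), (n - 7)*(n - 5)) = 1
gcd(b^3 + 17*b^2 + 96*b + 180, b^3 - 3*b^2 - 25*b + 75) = b + 5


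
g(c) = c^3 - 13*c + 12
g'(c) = 3*c^2 - 13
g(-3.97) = 1.04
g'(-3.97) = 34.28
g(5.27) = 89.85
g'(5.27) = 70.32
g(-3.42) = 16.46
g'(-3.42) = 22.09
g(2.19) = -5.97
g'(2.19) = 1.39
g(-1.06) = 24.59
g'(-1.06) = -9.63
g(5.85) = 136.15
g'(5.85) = 89.67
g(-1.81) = 29.60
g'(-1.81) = -3.17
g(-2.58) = 28.37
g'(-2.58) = 6.97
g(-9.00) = -600.00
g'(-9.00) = 230.00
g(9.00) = 624.00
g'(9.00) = 230.00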